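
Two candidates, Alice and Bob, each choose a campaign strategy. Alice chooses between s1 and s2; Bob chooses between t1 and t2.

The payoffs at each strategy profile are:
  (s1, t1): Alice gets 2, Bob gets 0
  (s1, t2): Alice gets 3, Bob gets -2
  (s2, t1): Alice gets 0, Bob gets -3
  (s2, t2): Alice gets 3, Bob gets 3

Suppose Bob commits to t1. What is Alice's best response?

Against t1, Alice earns 2 from s1 and 0 from s2.
So s1 is the best response.

s1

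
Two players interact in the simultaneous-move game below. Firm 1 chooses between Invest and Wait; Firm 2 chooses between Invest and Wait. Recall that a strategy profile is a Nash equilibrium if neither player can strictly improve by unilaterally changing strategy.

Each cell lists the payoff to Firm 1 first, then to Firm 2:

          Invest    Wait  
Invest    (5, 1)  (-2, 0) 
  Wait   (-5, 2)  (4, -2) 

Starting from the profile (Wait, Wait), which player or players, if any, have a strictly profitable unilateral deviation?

Firm 1 at (Wait, Wait) earns 4; deviating to Invest yields -2 — not better.
Firm 2 earns -2; deviating to Invest yields 2 — a strict improvement.
Only Firm 2 has a strictly profitable deviation.

Firm 2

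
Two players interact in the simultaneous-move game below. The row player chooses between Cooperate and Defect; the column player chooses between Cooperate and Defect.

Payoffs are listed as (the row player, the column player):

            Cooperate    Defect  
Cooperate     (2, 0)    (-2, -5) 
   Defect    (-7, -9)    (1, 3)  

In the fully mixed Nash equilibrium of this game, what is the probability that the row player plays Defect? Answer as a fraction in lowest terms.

Let p be the probability that the row player plays Cooperate. In a completely mixed equilibrium, the column player must be indifferent between Cooperate and Defect.
The column player's expected payoff from Cooperate is −9(1−p); from Defect it is −5p + 3(1−p).
Setting these equal: 9p − 9 = −8p + 3, so p = 12/17.
Therefore the row player plays Defect with probability 1 − 12/17 = 5/17.

5/17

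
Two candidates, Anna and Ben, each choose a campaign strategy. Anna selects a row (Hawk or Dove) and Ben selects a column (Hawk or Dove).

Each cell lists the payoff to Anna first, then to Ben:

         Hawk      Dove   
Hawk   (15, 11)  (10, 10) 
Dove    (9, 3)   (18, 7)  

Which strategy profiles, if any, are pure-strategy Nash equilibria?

(Hawk, Hawk): Anna gets 15 ≥ 9 from Dove, and Ben gets 11 ≥ 10 from Dove — Nash equilibrium.
(Hawk, Dove): Anna prefers Dove (18 > 10); Ben prefers Hawk (11 > 10) — not an equilibrium.
(Dove, Hawk): Anna prefers Hawk (15 > 9); Ben prefers Dove (7 > 3) — not an equilibrium.
(Dove, Dove): Anna gets 18 ≥ 10 from Hawk, and Ben gets 7 ≥ 3 from Hawk — Nash equilibrium.

(Hawk, Hawk) and (Dove, Dove)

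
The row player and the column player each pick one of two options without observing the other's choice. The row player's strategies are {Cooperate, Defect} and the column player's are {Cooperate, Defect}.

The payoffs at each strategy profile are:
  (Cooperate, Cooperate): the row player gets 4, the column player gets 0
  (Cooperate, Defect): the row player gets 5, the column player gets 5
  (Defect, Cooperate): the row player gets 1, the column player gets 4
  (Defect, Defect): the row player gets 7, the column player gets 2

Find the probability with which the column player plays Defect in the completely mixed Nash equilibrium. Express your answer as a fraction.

3/5

Let c be the probability that the column player plays Cooperate. In a completely mixed equilibrium, the row player must be indifferent between Cooperate and Defect.
The row player's expected payoff from Cooperate is 4c + 5(1−c); from Defect it is c + 7(1−c).
Setting these equal: −c + 5 = −6c + 7, so c = 2/5.
Therefore the column player plays Defect with probability 1 − 2/5 = 3/5.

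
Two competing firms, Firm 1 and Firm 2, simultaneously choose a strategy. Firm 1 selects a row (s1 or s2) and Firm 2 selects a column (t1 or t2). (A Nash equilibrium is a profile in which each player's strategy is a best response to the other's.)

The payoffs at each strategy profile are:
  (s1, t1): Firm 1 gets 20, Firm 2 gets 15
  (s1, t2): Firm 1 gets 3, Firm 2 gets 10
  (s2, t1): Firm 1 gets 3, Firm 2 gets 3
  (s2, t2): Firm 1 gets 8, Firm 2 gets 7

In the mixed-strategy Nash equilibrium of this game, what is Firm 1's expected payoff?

First find q, the probability Firm 2 plays t1, from Firm 1's indifference between s1 and s2: 20q + 3(1−q) = 3q + 8(1−q), giving q = 5/22.
Since Firm 1 is indifferent in equilibrium, Firm 1's expected payoff equals the payoff from either row against (5/22, 17/22). Using s1: 20(5/22) + 3(17/22) = 151/22.

151/22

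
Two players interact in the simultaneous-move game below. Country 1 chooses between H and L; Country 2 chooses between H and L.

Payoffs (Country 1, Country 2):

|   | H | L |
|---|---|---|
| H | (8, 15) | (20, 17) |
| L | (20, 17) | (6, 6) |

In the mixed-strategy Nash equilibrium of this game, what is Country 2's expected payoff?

199/13

First find x, the probability Country 1 plays H, from Country 2's indifference between H and L: 15x + 17(1−x) = 17x + 6(1−x), giving x = 11/13.
Since Country 2 is indifferent in equilibrium, Country 2's expected payoff equals the payoff from either column against (11/13, 2/13). Using H: 15(11/13) + 17(2/13) = 199/13.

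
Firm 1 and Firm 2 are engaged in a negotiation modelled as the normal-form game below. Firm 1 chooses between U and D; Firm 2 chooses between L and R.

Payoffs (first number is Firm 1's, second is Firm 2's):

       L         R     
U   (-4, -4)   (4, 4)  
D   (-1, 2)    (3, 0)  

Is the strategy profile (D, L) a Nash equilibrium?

At (D, L), Firm 1 earns -1; switching to U would give -4, so Firm 1 has no profitable deviation.
Firm 2 earns 2; switching to R would give 0, so Firm 2 has no profitable deviation.
Neither player can gain by a unilateral deviation, so this profile is a Nash equilibrium.

Yes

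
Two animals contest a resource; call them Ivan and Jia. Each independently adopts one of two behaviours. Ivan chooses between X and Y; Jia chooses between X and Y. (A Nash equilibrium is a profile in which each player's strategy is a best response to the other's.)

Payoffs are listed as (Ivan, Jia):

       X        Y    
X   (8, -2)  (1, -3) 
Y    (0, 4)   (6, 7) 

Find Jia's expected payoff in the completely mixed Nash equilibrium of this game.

-1/2

First find p, the probability Ivan plays X, from Jia's indifference between X and Y: −2p + 4(1−p) = −3p + 7(1−p), giving p = 3/4.
Since Jia is indifferent in equilibrium, Jia's expected payoff equals the payoff from either column against (3/4, 1/4). Using X: −2(3/4) + 4(1/4) = -1/2.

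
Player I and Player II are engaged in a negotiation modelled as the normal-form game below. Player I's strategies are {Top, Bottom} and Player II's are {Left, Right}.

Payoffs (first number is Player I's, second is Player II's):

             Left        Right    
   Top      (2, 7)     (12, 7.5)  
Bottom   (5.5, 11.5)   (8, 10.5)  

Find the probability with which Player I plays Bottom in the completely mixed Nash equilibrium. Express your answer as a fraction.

1/3

Let r be the probability that Player I plays Top. In a completely mixed equilibrium, Player II must be indifferent between Left and Right.
Player II's expected payoff from Left is 7r + 11.5(1−r); from Right it is 7.5r + 10.5(1−r).
Setting these equal: −4.5r + 11.5 = −3r + 10.5, so r = 2/3.
Therefore Player I plays Bottom with probability 1 − 2/3 = 1/3.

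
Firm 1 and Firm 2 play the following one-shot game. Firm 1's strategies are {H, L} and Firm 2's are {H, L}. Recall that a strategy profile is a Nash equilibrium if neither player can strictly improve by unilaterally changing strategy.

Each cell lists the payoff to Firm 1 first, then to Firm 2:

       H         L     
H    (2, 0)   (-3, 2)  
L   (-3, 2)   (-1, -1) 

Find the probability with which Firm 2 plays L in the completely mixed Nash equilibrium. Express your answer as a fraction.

5/7

Let q be the probability that Firm 2 plays H. In a completely mixed equilibrium, Firm 1 must be indifferent between H and L.
Firm 1's expected payoff from H is 2q − 3(1−q); from L it is −3q − (1−q).
Setting these equal: 5q − 3 = −2q − 1, so q = 2/7.
Therefore Firm 2 plays L with probability 1 − 2/7 = 5/7.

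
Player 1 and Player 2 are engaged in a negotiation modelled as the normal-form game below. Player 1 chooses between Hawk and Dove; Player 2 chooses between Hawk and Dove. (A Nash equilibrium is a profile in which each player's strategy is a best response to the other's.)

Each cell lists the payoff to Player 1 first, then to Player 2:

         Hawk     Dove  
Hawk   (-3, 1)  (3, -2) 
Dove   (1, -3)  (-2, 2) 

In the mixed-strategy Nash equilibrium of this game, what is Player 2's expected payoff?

First find p, the probability Player 1 plays Hawk, from Player 2's indifference between Hawk and Dove: p − 3(1−p) = −2p + 2(1−p), giving p = 5/8.
Since Player 2 is indifferent in equilibrium, Player 2's expected payoff equals the payoff from either column against (5/8, 3/8). Using Hawk: (5/8) − 3(3/8) = -1/2.

-1/2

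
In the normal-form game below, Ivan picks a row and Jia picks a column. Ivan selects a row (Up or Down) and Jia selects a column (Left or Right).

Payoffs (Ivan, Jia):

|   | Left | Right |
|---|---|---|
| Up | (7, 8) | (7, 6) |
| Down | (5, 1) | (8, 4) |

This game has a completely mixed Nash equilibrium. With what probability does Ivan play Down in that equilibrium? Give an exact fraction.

2/5

Let r be the probability that Ivan plays Up. In a completely mixed equilibrium, Jia must be indifferent between Left and Right.
Jia's expected payoff from Left is 8r + (1−r); from Right it is 6r + 4(1−r).
Setting these equal: 7r + 1 = 2r + 4, so r = 3/5.
Therefore Ivan plays Down with probability 1 − 3/5 = 2/5.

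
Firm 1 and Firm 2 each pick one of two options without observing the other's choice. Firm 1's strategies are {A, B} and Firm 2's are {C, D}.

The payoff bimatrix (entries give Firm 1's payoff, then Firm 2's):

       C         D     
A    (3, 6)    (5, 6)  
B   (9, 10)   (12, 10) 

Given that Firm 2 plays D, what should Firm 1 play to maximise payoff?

B

Against D, Firm 1 earns 5 from A and 12 from B.
So B is the best response.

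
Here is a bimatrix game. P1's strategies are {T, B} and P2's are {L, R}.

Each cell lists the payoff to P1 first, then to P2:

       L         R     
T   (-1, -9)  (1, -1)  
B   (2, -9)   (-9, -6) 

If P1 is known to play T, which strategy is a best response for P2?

Against T, P2 earns -9 from L and -1 from R.
So R is the best response.

R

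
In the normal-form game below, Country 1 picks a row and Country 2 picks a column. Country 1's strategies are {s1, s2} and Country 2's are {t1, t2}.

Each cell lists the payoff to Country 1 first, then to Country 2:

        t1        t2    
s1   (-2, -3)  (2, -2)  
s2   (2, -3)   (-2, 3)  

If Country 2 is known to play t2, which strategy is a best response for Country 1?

Against t2, Country 1 earns 2 from s1 and -2 from s2.
So s1 is the best response.

s1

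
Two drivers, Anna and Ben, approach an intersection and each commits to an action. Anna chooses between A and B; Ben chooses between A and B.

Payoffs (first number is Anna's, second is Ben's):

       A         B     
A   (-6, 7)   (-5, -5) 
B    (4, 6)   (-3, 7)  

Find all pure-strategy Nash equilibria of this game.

(B, B)

(A, A): Anna prefers B (4 > -6) — not an equilibrium.
(A, B): Anna prefers B (-3 > -5); Ben prefers A (7 > -5) — not an equilibrium.
(B, A): Ben prefers B (7 > 6) — not an equilibrium.
(B, B): Anna gets -3 ≥ -5 from A, and Ben gets 7 ≥ 6 from A — Nash equilibrium.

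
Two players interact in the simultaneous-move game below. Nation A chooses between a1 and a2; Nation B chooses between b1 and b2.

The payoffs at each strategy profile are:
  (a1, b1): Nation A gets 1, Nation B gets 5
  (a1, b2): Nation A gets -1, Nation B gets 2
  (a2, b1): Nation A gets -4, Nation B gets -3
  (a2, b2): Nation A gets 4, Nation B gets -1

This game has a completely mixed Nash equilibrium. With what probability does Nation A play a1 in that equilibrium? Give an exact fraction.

2/5

Let r be the probability that Nation A plays a1. In a completely mixed equilibrium, Nation B must be indifferent between b1 and b2.
Nation B's expected payoff from b1 is 5r − 3(1−r); from b2 it is 2r − (1−r).
Setting these equal: 8r − 3 = 3r − 1, so r = 2/5.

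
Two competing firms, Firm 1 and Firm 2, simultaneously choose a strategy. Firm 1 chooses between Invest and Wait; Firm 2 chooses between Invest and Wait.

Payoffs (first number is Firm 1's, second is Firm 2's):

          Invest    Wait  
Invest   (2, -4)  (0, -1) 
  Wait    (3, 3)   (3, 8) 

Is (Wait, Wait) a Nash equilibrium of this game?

At (Wait, Wait), Firm 1 earns 3; switching to Invest would give 0, so Firm 1 has no profitable deviation.
Firm 2 earns 8; switching to Invest would give 3, so Firm 2 has no profitable deviation.
Neither player can gain by a unilateral deviation, so this profile is a Nash equilibrium.

Yes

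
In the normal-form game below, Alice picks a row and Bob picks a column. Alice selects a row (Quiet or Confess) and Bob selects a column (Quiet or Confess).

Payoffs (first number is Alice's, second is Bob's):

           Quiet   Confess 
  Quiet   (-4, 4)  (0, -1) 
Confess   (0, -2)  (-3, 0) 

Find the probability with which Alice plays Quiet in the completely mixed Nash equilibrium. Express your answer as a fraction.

2/7

Let p be the probability that Alice plays Quiet. In a completely mixed equilibrium, Bob must be indifferent between Quiet and Confess.
Bob's expected payoff from Quiet is 4p − 2(1−p); from Confess it is −p.
Setting these equal: 6p − 2 = −p, so p = 2/7.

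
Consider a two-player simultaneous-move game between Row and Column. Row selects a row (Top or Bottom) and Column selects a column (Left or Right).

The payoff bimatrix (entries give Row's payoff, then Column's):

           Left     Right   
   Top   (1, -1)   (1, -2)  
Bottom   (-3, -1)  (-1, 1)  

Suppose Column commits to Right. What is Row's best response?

Against Right, Row earns 1 from Top and -1 from Bottom.
So Top is the best response.

Top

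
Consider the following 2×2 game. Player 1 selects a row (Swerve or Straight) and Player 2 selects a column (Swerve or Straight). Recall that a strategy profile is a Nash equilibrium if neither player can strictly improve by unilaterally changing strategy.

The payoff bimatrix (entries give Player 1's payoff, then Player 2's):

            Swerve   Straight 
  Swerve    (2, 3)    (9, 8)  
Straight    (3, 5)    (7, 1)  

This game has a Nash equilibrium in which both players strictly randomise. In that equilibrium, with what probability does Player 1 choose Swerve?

4/9

Let r be the probability that Player 1 plays Swerve. In a completely mixed equilibrium, Player 2 must be indifferent between Swerve and Straight.
Player 2's expected payoff from Swerve is 3r + 5(1−r); from Straight it is 8r + (1−r).
Setting these equal: −2r + 5 = 7r + 1, so r = 4/9.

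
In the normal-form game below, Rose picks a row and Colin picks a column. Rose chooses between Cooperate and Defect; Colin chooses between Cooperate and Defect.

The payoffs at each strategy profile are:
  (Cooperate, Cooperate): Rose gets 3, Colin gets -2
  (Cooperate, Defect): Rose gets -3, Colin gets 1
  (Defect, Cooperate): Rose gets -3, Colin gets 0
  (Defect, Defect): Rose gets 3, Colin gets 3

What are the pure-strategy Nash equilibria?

(Cooperate, Cooperate): Colin prefers Defect (1 > -2) — not an equilibrium.
(Cooperate, Defect): Rose prefers Defect (3 > -3) — not an equilibrium.
(Defect, Cooperate): Rose prefers Cooperate (3 > -3); Colin prefers Defect (3 > 0) — not an equilibrium.
(Defect, Defect): Rose gets 3 ≥ -3 from Cooperate, and Colin gets 3 ≥ 0 from Cooperate — Nash equilibrium.

(Defect, Defect)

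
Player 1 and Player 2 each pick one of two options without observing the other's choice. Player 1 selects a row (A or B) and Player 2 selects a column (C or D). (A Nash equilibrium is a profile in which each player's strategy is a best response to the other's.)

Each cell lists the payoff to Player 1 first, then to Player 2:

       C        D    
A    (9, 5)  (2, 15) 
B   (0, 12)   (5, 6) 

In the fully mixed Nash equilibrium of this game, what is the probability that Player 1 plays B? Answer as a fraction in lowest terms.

5/8

Let x be the probability that Player 1 plays A. In a completely mixed equilibrium, Player 2 must be indifferent between C and D.
Player 2's expected payoff from C is 5x + 12(1−x); from D it is 15x + 6(1−x).
Setting these equal: −7x + 12 = 9x + 6, so x = 3/8.
Therefore Player 1 plays B with probability 1 − 3/8 = 5/8.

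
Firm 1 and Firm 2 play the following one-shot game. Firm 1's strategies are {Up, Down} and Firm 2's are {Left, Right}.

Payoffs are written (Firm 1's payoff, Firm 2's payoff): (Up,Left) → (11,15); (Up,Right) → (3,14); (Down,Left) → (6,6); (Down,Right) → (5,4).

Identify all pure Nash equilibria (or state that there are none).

(Up, Left): Firm 1 gets 11 ≥ 6 from Down, and Firm 2 gets 15 ≥ 14 from Right — Nash equilibrium.
(Up, Right): Firm 1 prefers Down (5 > 3); Firm 2 prefers Left (15 > 14) — not an equilibrium.
(Down, Left): Firm 1 prefers Up (11 > 6) — not an equilibrium.
(Down, Right): Firm 2 prefers Left (6 > 4) — not an equilibrium.

(Up, Left)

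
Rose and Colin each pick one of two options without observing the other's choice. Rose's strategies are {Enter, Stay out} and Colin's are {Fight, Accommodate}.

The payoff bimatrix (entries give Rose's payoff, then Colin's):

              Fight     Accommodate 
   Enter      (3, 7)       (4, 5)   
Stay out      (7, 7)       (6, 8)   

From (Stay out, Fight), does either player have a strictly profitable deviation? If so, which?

Colin

Rose at (Stay out, Fight) earns 7; deviating to Enter yields 3 — not better.
Colin earns 7; deviating to Accommodate yields 8 — a strict improvement.
Only Colin has a strictly profitable deviation.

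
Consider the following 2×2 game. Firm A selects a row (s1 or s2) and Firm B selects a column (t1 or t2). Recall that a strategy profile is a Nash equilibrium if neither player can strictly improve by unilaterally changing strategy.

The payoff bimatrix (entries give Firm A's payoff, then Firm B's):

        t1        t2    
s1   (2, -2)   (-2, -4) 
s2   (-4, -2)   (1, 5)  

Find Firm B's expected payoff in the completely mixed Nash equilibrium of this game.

First find p, the probability Firm A plays s1, from Firm B's indifference between t1 and t2: −2p − 2(1−p) = −4p + 5(1−p), giving p = 7/9.
Since Firm B is indifferent in equilibrium, Firm B's expected payoff equals the payoff from either column against (7/9, 2/9). Using t1: −2(7/9) − 2(2/9) = -2.

-2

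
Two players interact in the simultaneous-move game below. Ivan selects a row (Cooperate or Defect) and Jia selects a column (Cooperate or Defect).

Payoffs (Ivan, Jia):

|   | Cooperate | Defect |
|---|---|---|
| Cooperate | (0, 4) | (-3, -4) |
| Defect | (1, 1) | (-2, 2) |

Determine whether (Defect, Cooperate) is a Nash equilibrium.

No

At (Defect, Cooperate), Ivan earns 1; switching to Cooperate would give 0, so Ivan has no profitable deviation.
Jia earns 1; switching to Defect would give 2, so Jia would deviate.
Since at least one player can profitably deviate, this is not a Nash equilibrium.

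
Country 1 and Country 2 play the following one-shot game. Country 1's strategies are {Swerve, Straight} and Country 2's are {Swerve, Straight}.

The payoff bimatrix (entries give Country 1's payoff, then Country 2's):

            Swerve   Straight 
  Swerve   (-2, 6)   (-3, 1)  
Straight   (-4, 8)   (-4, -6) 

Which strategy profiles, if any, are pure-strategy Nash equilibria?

(Swerve, Swerve): Country 1 gets -2 ≥ -4 from Straight, and Country 2 gets 6 ≥ 1 from Straight — Nash equilibrium.
(Swerve, Straight): Country 2 prefers Swerve (6 > 1) — not an equilibrium.
(Straight, Swerve): Country 1 prefers Swerve (-2 > -4) — not an equilibrium.
(Straight, Straight): Country 1 prefers Swerve (-3 > -4); Country 2 prefers Swerve (8 > -6) — not an equilibrium.

(Swerve, Swerve)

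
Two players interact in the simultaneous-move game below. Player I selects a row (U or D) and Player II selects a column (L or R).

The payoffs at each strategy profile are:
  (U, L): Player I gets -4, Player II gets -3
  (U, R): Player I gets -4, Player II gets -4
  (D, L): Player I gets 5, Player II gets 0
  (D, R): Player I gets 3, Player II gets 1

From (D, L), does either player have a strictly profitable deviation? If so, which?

Player II

Player I at (D, L) earns 5; deviating to U yields -4 — not better.
Player II earns 0; deviating to R yields 1 — a strict improvement.
Only Player II has a strictly profitable deviation.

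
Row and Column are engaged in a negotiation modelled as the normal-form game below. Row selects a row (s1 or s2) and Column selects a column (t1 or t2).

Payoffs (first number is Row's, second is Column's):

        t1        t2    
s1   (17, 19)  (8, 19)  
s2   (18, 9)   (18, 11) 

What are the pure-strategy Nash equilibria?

(s1, t1): Row prefers s2 (18 > 17) — not an equilibrium.
(s1, t2): Row prefers s2 (18 > 8) — not an equilibrium.
(s2, t1): Column prefers t2 (11 > 9) — not an equilibrium.
(s2, t2): Row gets 18 ≥ 8 from s1, and Column gets 11 ≥ 9 from t1 — Nash equilibrium.

(s2, t2)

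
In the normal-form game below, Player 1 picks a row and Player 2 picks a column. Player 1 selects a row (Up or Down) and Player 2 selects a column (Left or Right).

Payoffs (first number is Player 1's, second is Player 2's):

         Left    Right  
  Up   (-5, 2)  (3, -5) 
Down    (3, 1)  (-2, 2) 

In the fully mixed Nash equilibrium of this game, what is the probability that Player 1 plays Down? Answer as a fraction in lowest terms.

Let p be the probability that Player 1 plays Up. In a completely mixed equilibrium, Player 2 must be indifferent between Left and Right.
Player 2's expected payoff from Left is 2p + (1−p); from Right it is −5p + 2(1−p).
Setting these equal: p + 1 = −7p + 2, so p = 1/8.
Therefore Player 1 plays Down with probability 1 − 1/8 = 7/8.

7/8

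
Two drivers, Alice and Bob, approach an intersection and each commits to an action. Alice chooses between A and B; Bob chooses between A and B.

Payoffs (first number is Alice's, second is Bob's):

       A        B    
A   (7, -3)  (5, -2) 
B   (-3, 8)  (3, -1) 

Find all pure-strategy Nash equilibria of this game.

(A, B)

(A, A): Bob prefers B (-2 > -3) — not an equilibrium.
(A, B): Alice gets 5 ≥ 3 from B, and Bob gets -2 ≥ -3 from A — Nash equilibrium.
(B, A): Alice prefers A (7 > -3) — not an equilibrium.
(B, B): Alice prefers A (5 > 3); Bob prefers A (8 > -1) — not an equilibrium.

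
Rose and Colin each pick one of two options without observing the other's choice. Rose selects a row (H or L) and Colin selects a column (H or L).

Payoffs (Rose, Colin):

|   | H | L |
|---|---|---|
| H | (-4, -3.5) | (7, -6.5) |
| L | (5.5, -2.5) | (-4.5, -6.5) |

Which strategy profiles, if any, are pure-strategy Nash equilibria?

(H, H): Rose prefers L (5.5 > -4) — not an equilibrium.
(H, L): Colin prefers H (-3.5 > -6.5) — not an equilibrium.
(L, H): Rose gets 5.5 ≥ -4 from H, and Colin gets -2.5 ≥ -6.5 from L — Nash equilibrium.
(L, L): Rose prefers H (7 > -4.5); Colin prefers H (-2.5 > -6.5) — not an equilibrium.

(L, H)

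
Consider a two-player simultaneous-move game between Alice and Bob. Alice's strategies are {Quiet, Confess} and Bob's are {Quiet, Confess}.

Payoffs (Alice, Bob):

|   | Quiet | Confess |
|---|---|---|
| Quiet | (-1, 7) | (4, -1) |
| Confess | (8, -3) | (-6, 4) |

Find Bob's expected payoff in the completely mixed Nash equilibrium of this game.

5/3

First find p, the probability Alice plays Quiet, from Bob's indifference between Quiet and Confess: 7p − 3(1−p) = −p + 4(1−p), giving p = 7/15.
Since Bob is indifferent in equilibrium, Bob's expected payoff equals the payoff from either column against (7/15, 8/15). Using Quiet: 7(7/15) − 3(8/15) = 5/3.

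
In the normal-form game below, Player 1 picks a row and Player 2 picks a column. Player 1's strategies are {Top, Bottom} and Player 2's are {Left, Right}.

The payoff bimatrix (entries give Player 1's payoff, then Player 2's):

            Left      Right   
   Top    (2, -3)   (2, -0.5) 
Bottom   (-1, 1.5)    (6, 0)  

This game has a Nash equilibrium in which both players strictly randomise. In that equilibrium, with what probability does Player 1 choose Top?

3/8

Let x be the probability that Player 1 plays Top. In a completely mixed equilibrium, Player 2 must be indifferent between Left and Right.
Player 2's expected payoff from Left is −3x + 1.5(1−x); from Right it is −0.5x.
Setting these equal: −4.5x + 1.5 = −0.5x, so x = 3/8.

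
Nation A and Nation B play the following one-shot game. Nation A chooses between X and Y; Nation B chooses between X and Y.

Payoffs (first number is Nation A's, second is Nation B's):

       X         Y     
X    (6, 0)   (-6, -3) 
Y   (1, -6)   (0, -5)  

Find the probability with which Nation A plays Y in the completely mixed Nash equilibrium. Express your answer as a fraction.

3/4

Let r be the probability that Nation A plays X. In a completely mixed equilibrium, Nation B must be indifferent between X and Y.
Nation B's expected payoff from X is −6(1−r); from Y it is −3r − 5(1−r).
Setting these equal: 6r − 6 = 2r − 5, so r = 1/4.
Therefore Nation A plays Y with probability 1 − 1/4 = 3/4.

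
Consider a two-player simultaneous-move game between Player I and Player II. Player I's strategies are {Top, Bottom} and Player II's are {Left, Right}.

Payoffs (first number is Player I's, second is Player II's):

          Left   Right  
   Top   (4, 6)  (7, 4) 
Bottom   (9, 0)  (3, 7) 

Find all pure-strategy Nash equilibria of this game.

(Top, Left): Player I prefers Bottom (9 > 4) — not an equilibrium.
(Top, Right): Player II prefers Left (6 > 4) — not an equilibrium.
(Bottom, Left): Player II prefers Right (7 > 0) — not an equilibrium.
(Bottom, Right): Player I prefers Top (7 > 3) — not an equilibrium.

none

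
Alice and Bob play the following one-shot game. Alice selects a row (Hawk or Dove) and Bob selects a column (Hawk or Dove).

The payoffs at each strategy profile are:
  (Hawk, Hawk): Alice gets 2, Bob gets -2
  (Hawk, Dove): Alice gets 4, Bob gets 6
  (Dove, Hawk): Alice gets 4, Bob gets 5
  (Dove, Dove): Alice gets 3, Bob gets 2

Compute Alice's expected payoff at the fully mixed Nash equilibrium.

First find y, the probability Bob plays Hawk, from Alice's indifference between Hawk and Dove: 2y + 4(1−y) = 4y + 3(1−y), giving y = 1/3.
Since Alice is indifferent in equilibrium, Alice's expected payoff equals the payoff from either row against (1/3, 2/3). Using Hawk: 2(1/3) + 4(2/3) = 10/3.

10/3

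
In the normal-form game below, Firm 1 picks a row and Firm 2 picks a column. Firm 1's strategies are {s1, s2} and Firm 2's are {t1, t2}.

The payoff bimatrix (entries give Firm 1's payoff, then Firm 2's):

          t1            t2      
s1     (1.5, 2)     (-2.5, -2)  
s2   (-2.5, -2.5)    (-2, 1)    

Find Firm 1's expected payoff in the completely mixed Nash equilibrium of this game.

-37/18

First find y, the probability Firm 2 plays t1, from Firm 1's indifference between s1 and s2: 1.5y − 2.5(1−y) = −2.5y − 2(1−y), giving y = 1/9.
Since Firm 1 is indifferent in equilibrium, Firm 1's expected payoff equals the payoff from either row against (1/9, 8/9). Using s1: 1.5(1/9) − 2.5(8/9) = -37/18.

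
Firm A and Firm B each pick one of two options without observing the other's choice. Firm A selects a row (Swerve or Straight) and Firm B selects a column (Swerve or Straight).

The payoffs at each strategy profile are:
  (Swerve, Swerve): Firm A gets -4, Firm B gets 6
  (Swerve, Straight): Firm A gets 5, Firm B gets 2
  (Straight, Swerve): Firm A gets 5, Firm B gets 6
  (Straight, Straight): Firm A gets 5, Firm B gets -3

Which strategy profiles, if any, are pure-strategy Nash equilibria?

(Swerve, Swerve): Firm A prefers Straight (5 > -4) — not an equilibrium.
(Swerve, Straight): Firm B prefers Swerve (6 > 2) — not an equilibrium.
(Straight, Swerve): Firm A gets 5 ≥ -4 from Swerve, and Firm B gets 6 ≥ -3 from Straight — Nash equilibrium.
(Straight, Straight): Firm B prefers Swerve (6 > -3) — not an equilibrium.

(Straight, Swerve)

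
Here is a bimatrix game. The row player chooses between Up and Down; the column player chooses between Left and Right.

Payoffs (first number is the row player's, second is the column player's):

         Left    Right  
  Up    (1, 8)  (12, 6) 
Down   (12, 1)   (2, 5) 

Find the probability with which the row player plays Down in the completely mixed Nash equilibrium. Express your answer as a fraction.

1/3

Let x be the probability that the row player plays Up. In a completely mixed equilibrium, the column player must be indifferent between Left and Right.
The column player's expected payoff from Left is 8x + (1−x); from Right it is 6x + 5(1−x).
Setting these equal: 7x + 1 = x + 5, so x = 2/3.
Therefore the row player plays Down with probability 1 − 2/3 = 1/3.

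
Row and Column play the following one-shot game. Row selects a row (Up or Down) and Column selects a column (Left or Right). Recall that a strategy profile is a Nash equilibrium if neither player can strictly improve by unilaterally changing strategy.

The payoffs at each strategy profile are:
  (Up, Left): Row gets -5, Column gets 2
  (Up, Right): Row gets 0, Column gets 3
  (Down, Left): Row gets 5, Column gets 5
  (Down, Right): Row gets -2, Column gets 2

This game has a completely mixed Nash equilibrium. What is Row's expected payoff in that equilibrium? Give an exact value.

First find q, the probability Column plays Left, from Row's indifference between Up and Down: −5q = 5q − 2(1−q), giving q = 1/6.
Since Row is indifferent in equilibrium, Row's expected payoff equals the payoff from either row against (1/6, 5/6). Using Up: −5(1/6) = -5/6.

-5/6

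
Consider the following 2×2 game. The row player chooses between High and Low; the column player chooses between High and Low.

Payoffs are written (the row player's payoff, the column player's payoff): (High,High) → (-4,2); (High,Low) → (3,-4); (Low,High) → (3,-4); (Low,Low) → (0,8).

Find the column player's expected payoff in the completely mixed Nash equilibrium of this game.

First find p, the probability the row player plays High, from the column player's indifference between High and Low: 2p − 4(1−p) = −4p + 8(1−p), giving p = 2/3.
Since the column player is indifferent in equilibrium, the column player's expected payoff equals the payoff from either column against (2/3, 1/3). Using High: 2(2/3) − 4(1/3) = 0.

0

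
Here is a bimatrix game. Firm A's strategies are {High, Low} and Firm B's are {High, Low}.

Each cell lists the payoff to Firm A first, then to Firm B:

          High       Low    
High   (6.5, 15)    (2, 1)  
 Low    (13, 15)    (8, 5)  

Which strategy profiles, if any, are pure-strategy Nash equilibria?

(High, High): Firm A prefers Low (13 > 6.5) — not an equilibrium.
(High, Low): Firm A prefers Low (8 > 2); Firm B prefers High (15 > 1) — not an equilibrium.
(Low, High): Firm A gets 13 ≥ 6.5 from High, and Firm B gets 15 ≥ 5 from Low — Nash equilibrium.
(Low, Low): Firm B prefers High (15 > 5) — not an equilibrium.

(Low, High)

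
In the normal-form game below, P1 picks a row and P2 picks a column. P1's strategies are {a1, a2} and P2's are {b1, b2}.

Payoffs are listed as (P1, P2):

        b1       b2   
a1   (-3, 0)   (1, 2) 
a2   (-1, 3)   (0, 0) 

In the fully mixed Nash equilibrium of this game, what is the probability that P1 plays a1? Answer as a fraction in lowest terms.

Let r be the probability that P1 plays a1. In a completely mixed equilibrium, P2 must be indifferent between b1 and b2.
P2's expected payoff from b1 is 3(1−r); from b2 it is 2r.
Setting these equal: −3r + 3 = 2r, so r = 3/5.

3/5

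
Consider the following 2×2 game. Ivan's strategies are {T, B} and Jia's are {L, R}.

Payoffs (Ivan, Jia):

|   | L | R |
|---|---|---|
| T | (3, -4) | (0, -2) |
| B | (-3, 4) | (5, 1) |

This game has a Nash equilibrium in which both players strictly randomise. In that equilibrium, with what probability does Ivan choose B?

Let x be the probability that Ivan plays T. In a completely mixed equilibrium, Jia must be indifferent between L and R.
Jia's expected payoff from L is −4x + 4(1−x); from R it is −2x + (1−x).
Setting these equal: −8x + 4 = −3x + 1, so x = 3/5.
Therefore Ivan plays B with probability 1 − 3/5 = 2/5.

2/5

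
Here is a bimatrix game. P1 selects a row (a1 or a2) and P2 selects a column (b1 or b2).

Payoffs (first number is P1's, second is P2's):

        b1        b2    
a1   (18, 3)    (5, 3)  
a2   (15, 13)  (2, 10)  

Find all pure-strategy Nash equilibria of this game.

(a1, b1) and (a1, b2)

(a1, b1): P1 gets 18 ≥ 15 from a2, and P2 gets 3 ≥ 3 from b2 — Nash equilibrium.
(a1, b2): P1 gets 5 ≥ 2 from a2, and P2 gets 3 ≥ 3 from b1 — Nash equilibrium.
(a2, b1): P1 prefers a1 (18 > 15) — not an equilibrium.
(a2, b2): P1 prefers a1 (5 > 2); P2 prefers b1 (13 > 10) — not an equilibrium.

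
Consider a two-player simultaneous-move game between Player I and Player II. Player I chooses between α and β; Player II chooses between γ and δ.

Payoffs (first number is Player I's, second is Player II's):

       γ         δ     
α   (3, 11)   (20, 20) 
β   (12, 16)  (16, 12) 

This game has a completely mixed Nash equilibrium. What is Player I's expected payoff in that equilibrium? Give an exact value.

192/13

First find y, the probability Player II plays γ, from Player I's indifference between α and β: 3y + 20(1−y) = 12y + 16(1−y), giving y = 4/13.
Since Player I is indifferent in equilibrium, Player I's expected payoff equals the payoff from either row against (4/13, 9/13). Using α: 3(4/13) + 20(9/13) = 192/13.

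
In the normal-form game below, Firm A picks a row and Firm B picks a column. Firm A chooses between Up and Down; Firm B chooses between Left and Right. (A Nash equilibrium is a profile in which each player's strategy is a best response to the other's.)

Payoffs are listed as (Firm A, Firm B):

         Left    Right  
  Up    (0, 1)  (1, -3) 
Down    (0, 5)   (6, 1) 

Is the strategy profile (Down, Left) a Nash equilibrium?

At (Down, Left), Firm A earns 0; switching to Up would give 0, so Firm A has no profitable deviation.
Firm B earns 5; switching to Right would give 1, so Firm B has no profitable deviation.
Neither player can gain by a unilateral deviation, so this profile is a Nash equilibrium.

Yes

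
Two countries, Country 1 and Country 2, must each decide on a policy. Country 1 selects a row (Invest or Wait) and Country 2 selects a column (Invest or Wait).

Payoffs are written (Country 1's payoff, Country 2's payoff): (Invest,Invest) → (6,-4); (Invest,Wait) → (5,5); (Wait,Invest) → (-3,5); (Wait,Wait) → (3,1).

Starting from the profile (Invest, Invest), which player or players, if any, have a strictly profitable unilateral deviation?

Country 2

Country 1 at (Invest, Invest) earns 6; deviating to Wait yields -3 — not better.
Country 2 earns -4; deviating to Wait yields 5 — a strict improvement.
Only Country 2 has a strictly profitable deviation.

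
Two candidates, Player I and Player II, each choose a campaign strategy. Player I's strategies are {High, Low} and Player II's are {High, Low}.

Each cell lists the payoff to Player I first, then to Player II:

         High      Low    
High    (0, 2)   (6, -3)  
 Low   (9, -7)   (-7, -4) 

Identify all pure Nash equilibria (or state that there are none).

none

(High, High): Player I prefers Low (9 > 0) — not an equilibrium.
(High, Low): Player II prefers High (2 > -3) — not an equilibrium.
(Low, High): Player II prefers Low (-4 > -7) — not an equilibrium.
(Low, Low): Player I prefers High (6 > -7) — not an equilibrium.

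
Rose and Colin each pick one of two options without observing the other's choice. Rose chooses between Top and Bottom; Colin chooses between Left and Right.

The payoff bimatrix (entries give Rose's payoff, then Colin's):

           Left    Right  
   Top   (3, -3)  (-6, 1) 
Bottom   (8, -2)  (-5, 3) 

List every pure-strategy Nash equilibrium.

(Bottom, Right)

(Top, Left): Rose prefers Bottom (8 > 3); Colin prefers Right (1 > -3) — not an equilibrium.
(Top, Right): Rose prefers Bottom (-5 > -6) — not an equilibrium.
(Bottom, Left): Colin prefers Right (3 > -2) — not an equilibrium.
(Bottom, Right): Rose gets -5 ≥ -6 from Top, and Colin gets 3 ≥ -2 from Left — Nash equilibrium.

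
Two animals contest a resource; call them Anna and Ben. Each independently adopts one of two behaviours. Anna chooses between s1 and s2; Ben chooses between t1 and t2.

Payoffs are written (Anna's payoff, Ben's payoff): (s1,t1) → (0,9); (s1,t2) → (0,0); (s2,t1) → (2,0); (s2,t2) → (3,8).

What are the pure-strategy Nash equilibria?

(s1, t1): Anna prefers s2 (2 > 0) — not an equilibrium.
(s1, t2): Anna prefers s2 (3 > 0); Ben prefers t1 (9 > 0) — not an equilibrium.
(s2, t1): Ben prefers t2 (8 > 0) — not an equilibrium.
(s2, t2): Anna gets 3 ≥ 0 from s1, and Ben gets 8 ≥ 0 from t1 — Nash equilibrium.

(s2, t2)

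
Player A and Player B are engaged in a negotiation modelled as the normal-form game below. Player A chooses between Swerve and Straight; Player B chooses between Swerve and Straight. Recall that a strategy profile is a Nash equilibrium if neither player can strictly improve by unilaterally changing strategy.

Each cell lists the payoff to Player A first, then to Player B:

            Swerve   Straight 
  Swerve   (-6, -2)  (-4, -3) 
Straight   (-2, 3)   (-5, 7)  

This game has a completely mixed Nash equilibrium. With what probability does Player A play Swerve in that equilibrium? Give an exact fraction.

Let p be the probability that Player A plays Swerve. In a completely mixed equilibrium, Player B must be indifferent between Swerve and Straight.
Player B's expected payoff from Swerve is −2p + 3(1−p); from Straight it is −3p + 7(1−p).
Setting these equal: −5p + 3 = −10p + 7, so p = 4/5.

4/5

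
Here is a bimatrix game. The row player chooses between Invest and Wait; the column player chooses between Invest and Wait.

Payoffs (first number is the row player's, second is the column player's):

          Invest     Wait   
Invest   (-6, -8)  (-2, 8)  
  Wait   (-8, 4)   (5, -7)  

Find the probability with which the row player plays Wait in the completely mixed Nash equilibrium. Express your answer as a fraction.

16/27

Let p be the probability that the row player plays Invest. In a completely mixed equilibrium, the column player must be indifferent between Invest and Wait.
The column player's expected payoff from Invest is −8p + 4(1−p); from Wait it is 8p − 7(1−p).
Setting these equal: −12p + 4 = 15p − 7, so p = 11/27.
Therefore the row player plays Wait with probability 1 − 11/27 = 16/27.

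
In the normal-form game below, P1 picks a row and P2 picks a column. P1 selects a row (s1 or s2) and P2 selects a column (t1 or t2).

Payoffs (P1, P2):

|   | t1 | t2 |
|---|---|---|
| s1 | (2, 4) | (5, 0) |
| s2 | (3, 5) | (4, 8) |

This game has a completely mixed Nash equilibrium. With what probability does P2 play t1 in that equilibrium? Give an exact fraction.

1/2

Let c be the probability that P2 plays t1. In a completely mixed equilibrium, P1 must be indifferent between s1 and s2.
P1's expected payoff from s1 is 2c + 5(1−c); from s2 it is 3c + 4(1−c).
Setting these equal: −3c + 5 = −c + 4, so c = 1/2.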